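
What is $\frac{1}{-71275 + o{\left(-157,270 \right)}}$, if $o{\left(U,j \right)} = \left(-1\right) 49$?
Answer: $- \frac{1}{71324} \approx -1.4021 \cdot 10^{-5}$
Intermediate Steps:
$o{\left(U,j \right)} = -49$
$\frac{1}{-71275 + o{\left(-157,270 \right)}} = \frac{1}{-71275 - 49} = \frac{1}{-71324} = - \frac{1}{71324}$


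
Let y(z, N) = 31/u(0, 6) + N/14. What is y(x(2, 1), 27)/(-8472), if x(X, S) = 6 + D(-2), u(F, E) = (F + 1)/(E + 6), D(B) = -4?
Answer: -1745/39536 ≈ -0.044137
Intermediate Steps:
u(F, E) = (1 + F)/(6 + E)
x(X, S) = 2 (x(X, S) = 6 - 4 = 2)
y(z, N) = 372 + N/14 (y(z, N) = 31/(((1 + 0)/(6 + 6))) + N/14 = 31/((1/12)) + N*(1/14) = 31/(((1/12)*1)) + N/14 = 31/(1/12) + N/14 = 31*12 + N/14 = 372 + N/14)
y(x(2, 1), 27)/(-8472) = (372 + (1/14)*27)/(-8472) = (372 + 27/14)*(-1/8472) = (5235/14)*(-1/8472) = -1745/39536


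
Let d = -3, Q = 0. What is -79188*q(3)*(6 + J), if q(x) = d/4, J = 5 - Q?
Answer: 653301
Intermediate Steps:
J = 5 (J = 5 - 1*0 = 5 + 0 = 5)
q(x) = -¾ (q(x) = -3/4 = -3*¼ = -¾)
-79188*q(3)*(6 + J) = -(-59391)*(6 + 5) = -(-59391)*11 = -79188*(-33/4) = 653301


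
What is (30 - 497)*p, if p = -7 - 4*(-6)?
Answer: -7939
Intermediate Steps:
p = 17 (p = -7 + 24 = 17)
(30 - 497)*p = (30 - 497)*17 = -467*17 = -7939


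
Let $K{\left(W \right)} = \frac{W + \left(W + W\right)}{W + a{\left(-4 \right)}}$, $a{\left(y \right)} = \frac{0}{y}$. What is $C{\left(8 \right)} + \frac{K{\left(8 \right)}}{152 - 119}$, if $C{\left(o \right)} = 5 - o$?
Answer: $- \frac{32}{11} \approx -2.9091$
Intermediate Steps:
$a{\left(y \right)} = 0$
$K{\left(W \right)} = 3$ ($K{\left(W \right)} = \frac{W + \left(W + W\right)}{W + 0} = \frac{W + 2 W}{W} = \frac{3 W}{W} = 3$)
$C{\left(8 \right)} + \frac{K{\left(8 \right)}}{152 - 119} = \left(5 - 8\right) + \frac{3}{152 - 119} = \left(5 - 8\right) + \frac{3}{33} = -3 + 3 \cdot \frac{1}{33} = -3 + \frac{1}{11} = - \frac{32}{11}$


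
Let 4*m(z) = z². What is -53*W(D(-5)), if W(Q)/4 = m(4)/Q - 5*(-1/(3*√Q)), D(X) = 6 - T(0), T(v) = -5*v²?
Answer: -424/3 - 530*√6/9 ≈ -285.58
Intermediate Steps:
m(z) = z²/4
D(X) = 6 (D(X) = 6 - (-5)*0² = 6 - (-5)*0 = 6 - 1*0 = 6 + 0 = 6)
W(Q) = 16/Q + 20/(3*√Q) (W(Q) = 4*(((¼)*4²)/Q - 5*(-1/(3*√Q))) = 4*(((¼)*16)/Q - (-5)/(3*√Q)) = 4*(4/Q + 5/(3*√Q)) = 16/Q + 20/(3*√Q))
-53*W(D(-5)) = -53*(16/6 + 20/(3*√6)) = -53*(16*(⅙) + 20*(√6/6)/3) = -53*(8/3 + 10*√6/9) = -424/3 - 530*√6/9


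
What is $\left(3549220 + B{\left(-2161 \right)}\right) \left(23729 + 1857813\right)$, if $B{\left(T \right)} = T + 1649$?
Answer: $6677043147736$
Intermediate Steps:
$B{\left(T \right)} = 1649 + T$
$\left(3549220 + B{\left(-2161 \right)}\right) \left(23729 + 1857813\right) = \left(3549220 + \left(1649 - 2161\right)\right) \left(23729 + 1857813\right) = \left(3549220 - 512\right) 1881542 = 3548708 \cdot 1881542 = 6677043147736$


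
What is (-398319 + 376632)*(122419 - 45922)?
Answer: -1658990439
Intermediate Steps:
(-398319 + 376632)*(122419 - 45922) = -21687*76497 = -1658990439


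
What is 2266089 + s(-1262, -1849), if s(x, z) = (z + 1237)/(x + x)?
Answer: 1429902312/631 ≈ 2.2661e+6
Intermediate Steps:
s(x, z) = (1237 + z)/(2*x) (s(x, z) = (1237 + z)/((2*x)) = (1237 + z)*(1/(2*x)) = (1237 + z)/(2*x))
2266089 + s(-1262, -1849) = 2266089 + (½)*(1237 - 1849)/(-1262) = 2266089 + (½)*(-1/1262)*(-612) = 2266089 + 153/631 = 1429902312/631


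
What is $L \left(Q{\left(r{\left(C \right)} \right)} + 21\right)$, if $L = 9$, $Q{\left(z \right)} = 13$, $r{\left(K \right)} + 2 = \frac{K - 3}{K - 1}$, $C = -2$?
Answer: $306$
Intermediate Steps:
$r{\left(K \right)} = -2 + \frac{-3 + K}{-1 + K}$ ($r{\left(K \right)} = -2 + \frac{K - 3}{K - 1} = -2 + \frac{-3 + K}{-1 + K}$)
$L \left(Q{\left(r{\left(C \right)} \right)} + 21\right) = 9 \left(13 + 21\right) = 9 \cdot 34 = 306$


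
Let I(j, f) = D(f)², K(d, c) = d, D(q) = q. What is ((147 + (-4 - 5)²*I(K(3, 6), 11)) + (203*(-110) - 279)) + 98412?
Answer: 85751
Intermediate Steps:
I(j, f) = f²
((147 + (-4 - 5)²*I(K(3, 6), 11)) + (203*(-110) - 279)) + 98412 = ((147 + (-4 - 5)²*11²) + (203*(-110) - 279)) + 98412 = ((147 + (-9)²*121) + (-22330 - 279)) + 98412 = ((147 + 81*121) - 22609) + 98412 = ((147 + 9801) - 22609) + 98412 = (9948 - 22609) + 98412 = -12661 + 98412 = 85751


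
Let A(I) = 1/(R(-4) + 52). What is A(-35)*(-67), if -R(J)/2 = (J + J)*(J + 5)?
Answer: -67/68 ≈ -0.98529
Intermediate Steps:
R(J) = -4*J*(5 + J) (R(J) = -2*(J + J)*(J + 5) = -2*2*J*(5 + J) = -4*J*(5 + J))
A(I) = 1/68 (A(I) = 1/(-4*(-4)*(5 - 4) + 52) = 1/(-4*(-4)*1 + 52) = 1/(16 + 52) = 1/68)
A(-35)*(-67) = (1/68)*(-67) = -67/68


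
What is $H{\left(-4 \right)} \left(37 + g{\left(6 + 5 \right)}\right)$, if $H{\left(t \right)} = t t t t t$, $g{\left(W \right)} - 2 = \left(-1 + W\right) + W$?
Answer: $-61440$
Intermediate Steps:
$g{\left(W \right)} = 1 + 2 W$ ($g{\left(W \right)} = 2 + \left(\left(-1 + W\right) + W\right) = 2 + \left(-1 + 2 W\right) = 1 + 2 W$)
$H{\left(t \right)} = t^{5}$ ($H{\left(t \right)} = t^{2} t t t = t^{3} t t = t^{4} t = t^{5}$)
$H{\left(-4 \right)} \left(37 + g{\left(6 + 5 \right)}\right) = \left(-4\right)^{5} \left(37 + \left(1 + 2 \left(6 + 5\right)\right)\right) = - 1024 \left(37 + \left(1 + 2 \cdot 11\right)\right) = - 1024 \left(37 + \left(1 + 22\right)\right) = - 1024 \left(37 + 23\right) = \left(-1024\right) 60 = -61440$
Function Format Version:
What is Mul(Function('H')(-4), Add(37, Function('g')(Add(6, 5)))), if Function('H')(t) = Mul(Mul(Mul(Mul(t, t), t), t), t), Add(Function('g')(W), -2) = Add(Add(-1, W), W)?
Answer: -61440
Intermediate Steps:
Function('g')(W) = Add(1, Mul(2, W)) (Function('g')(W) = Add(2, Add(Add(-1, W), W)) = Add(2, Add(-1, Mul(2, W))) = Add(1, Mul(2, W)))
Function('H')(t) = Pow(t, 5) (Function('H')(t) = Mul(Mul(Mul(Pow(t, 2), t), t), t) = Mul(Mul(Pow(t, 3), t), t) = Mul(Pow(t, 4), t) = Pow(t, 5))
Mul(Function('H')(-4), Add(37, Function('g')(Add(6, 5)))) = Mul(Pow(-4, 5), Add(37, Add(1, Mul(2, Add(6, 5))))) = Mul(-1024, Add(37, Add(1, Mul(2, 11)))) = Mul(-1024, Add(37, Add(1, 22))) = Mul(-1024, Add(37, 23)) = Mul(-1024, 60) = -61440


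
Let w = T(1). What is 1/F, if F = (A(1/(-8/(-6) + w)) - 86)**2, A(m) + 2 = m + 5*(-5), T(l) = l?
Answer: 49/620944 ≈ 7.8912e-5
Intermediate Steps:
w = 1
A(m) = -27 + m (A(m) = -2 + (m + 5*(-5)) = -2 + (m - 25) = -2 + (-25 + m) = -27 + m)
F = 620944/49 (F = ((-27 + 1/(-8/(-6) + 1)) - 86)**2 = ((-27 + 1/(-8*(-1/6) + 1)) - 86)**2 = ((-27 + 1/(4/3 + 1)) - 86)**2 = ((-27 + 1/(7/3)) - 86)**2 = ((-27 + 3/7) - 86)**2 = (-186/7 - 86)**2 = (-788/7)**2 = 620944/49 ≈ 12672.)
1/F = 1/(620944/49) = 49/620944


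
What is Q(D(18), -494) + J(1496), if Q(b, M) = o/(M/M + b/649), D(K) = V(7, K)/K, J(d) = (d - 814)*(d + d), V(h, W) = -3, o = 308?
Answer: 7945037144/3893 ≈ 2.0409e+6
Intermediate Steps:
J(d) = 2*d*(-814 + d) (J(d) = (-814 + d)*(2*d) = 2*d*(-814 + d))
D(K) = -3/K
Q(b, M) = 308/(1 + b/649) (Q(b, M) = 308/(M/M + b/649) = 308/(1 + b*(1/649)) = 308/(1 + b/649))
Q(D(18), -494) + J(1496) = 199892/(649 - 3/18) + 2*1496*(-814 + 1496) = 199892/(649 - 3*1/18) + 2*1496*682 = 199892/(649 - ⅙) + 2040544 = 199892/(3893/6) + 2040544 = 199892*(6/3893) + 2040544 = 1199352/3893 + 2040544 = 7945037144/3893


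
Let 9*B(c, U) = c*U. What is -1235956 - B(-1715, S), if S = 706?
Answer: -9912814/9 ≈ -1.1014e+6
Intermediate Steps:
B(c, U) = U*c/9 (B(c, U) = (c*U)/9 = (U*c)/9 = U*c/9)
-1235956 - B(-1715, S) = -1235956 - 706*(-1715)/9 = -1235956 - 1*(-1210790/9) = -1235956 + 1210790/9 = -9912814/9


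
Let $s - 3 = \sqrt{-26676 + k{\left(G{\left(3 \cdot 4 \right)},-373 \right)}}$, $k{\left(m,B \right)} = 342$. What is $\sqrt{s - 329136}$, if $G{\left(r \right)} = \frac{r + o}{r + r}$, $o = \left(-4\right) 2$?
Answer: $\sqrt{-329133 + 3 i \sqrt{2926}} \approx 0.141 + 573.7 i$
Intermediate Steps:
$o = -8$
$G{\left(r \right)} = \frac{-8 + r}{2 r}$ ($G{\left(r \right)} = \frac{r - 8}{r + r} = \frac{-8 + r}{2 r}$)
$s = 3 + 3 i \sqrt{2926}$ ($s = 3 + \sqrt{-26676 + 342} = 3 + \sqrt{-26334} = 3 + 3 i \sqrt{2926} \approx 3.0 + 162.28 i$)
$\sqrt{s - 329136} = \sqrt{\left(3 + 3 i \sqrt{2926}\right) - 329136} = \sqrt{-329133 + 3 i \sqrt{2926}}$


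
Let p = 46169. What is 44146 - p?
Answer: -2023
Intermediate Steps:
44146 - p = 44146 - 1*46169 = 44146 - 46169 = -2023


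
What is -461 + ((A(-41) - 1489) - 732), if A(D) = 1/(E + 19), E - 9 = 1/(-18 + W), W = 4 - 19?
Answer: -2475453/923 ≈ -2682.0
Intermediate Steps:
W = -15
E = 296/33 (E = 9 + 1/(-18 - 15) = 9 + 1/(-33) = 9 - 1/33 = 296/33 ≈ 8.9697)
A(D) = 33/923 (A(D) = 1/(296/33 + 19) = 1/(923/33) = 33/923)
-461 + ((A(-41) - 1489) - 732) = -461 + ((33/923 - 1489) - 732) = -461 + (-1374314/923 - 732) = -461 - 2049950/923 = -2475453/923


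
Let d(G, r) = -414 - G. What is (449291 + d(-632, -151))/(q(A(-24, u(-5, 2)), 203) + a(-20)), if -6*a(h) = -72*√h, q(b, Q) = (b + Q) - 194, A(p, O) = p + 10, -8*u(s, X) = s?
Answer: -449509/581 - 10788216*I*√5/2905 ≈ -773.68 - 8304.0*I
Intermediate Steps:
u(s, X) = -s/8
A(p, O) = 10 + p
q(b, Q) = -194 + Q + b (q(b, Q) = (Q + b) - 194 = -194 + Q + b)
a(h) = 12*√h (a(h) = -(-12)*√h = 12*√h)
(449291 + d(-632, -151))/(q(A(-24, u(-5, 2)), 203) + a(-20)) = (449291 + (-414 - 1*(-632)))/((-194 + 203 + (10 - 24)) + 12*√(-20)) = (449291 + (-414 + 632))/((-194 + 203 - 14) + 12*(2*I*√5)) = (449291 + 218)/(-5 + 24*I*√5) = 449509/(-5 + 24*I*√5)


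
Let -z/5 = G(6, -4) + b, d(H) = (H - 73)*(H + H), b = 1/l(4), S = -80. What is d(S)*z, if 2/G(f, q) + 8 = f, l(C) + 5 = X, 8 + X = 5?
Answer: 137700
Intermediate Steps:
X = -3 (X = -8 + 5 = -3)
l(C) = -8 (l(C) = -5 - 3 = -8)
b = -⅛ (b = 1/(-8) = -⅛ ≈ -0.12500)
G(f, q) = 2/(-8 + f)
d(H) = 2*H*(-73 + H) (d(H) = (-73 + H)*(2*H) = 2*H*(-73 + H))
z = 45/8 (z = -5*(2/(-8 + 6) - ⅛) = -5*(2/(-2) - ⅛) = -5*(2*(-½) - ⅛) = -5*(-1 - ⅛) = -5*(-9/8) = 45/8 ≈ 5.6250)
d(S)*z = (2*(-80)*(-73 - 80))*(45/8) = (2*(-80)*(-153))*(45/8) = 24480*(45/8) = 137700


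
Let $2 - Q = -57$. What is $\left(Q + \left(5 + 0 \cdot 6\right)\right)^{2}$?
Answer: $4096$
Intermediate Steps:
$Q = 59$ ($Q = 2 - -57 = 2 + 57 = 59$)
$\left(Q + \left(5 + 0 \cdot 6\right)\right)^{2} = \left(59 + \left(5 + 0 \cdot 6\right)\right)^{2} = \left(59 + \left(5 + 0\right)\right)^{2} = \left(59 + 5\right)^{2} = 64^{2} = 4096$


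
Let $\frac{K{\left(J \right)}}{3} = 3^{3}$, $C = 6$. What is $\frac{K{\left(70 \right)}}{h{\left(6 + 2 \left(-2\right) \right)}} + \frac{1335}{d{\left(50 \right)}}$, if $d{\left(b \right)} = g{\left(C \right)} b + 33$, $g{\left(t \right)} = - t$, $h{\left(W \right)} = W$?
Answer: $\frac{71}{2} \approx 35.5$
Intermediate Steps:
$K{\left(J \right)} = 81$ ($K{\left(J \right)} = 3 \cdot 3^{3} = 3 \cdot 27 = 81$)
$d{\left(b \right)} = 33 - 6 b$ ($d{\left(b \right)} = \left(-1\right) 6 b + 33 = - 6 b + 33 = 33 - 6 b$)
$\frac{K{\left(70 \right)}}{h{\left(6 + 2 \left(-2\right) \right)}} + \frac{1335}{d{\left(50 \right)}} = \frac{81}{6 + 2 \left(-2\right)} + \frac{1335}{33 - 300} = \frac{81}{6 - 4} + \frac{1335}{33 - 300} = \frac{81}{2} + \frac{1335}{-267} = 81 \cdot \frac{1}{2} + 1335 \left(- \frac{1}{267}\right) = \frac{81}{2} - 5 = \frac{71}{2}$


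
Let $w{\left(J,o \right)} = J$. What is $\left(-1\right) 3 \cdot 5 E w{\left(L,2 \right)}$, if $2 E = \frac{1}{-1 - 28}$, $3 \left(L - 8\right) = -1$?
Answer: $\frac{115}{58} \approx 1.9828$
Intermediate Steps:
$L = \frac{23}{3}$ ($L = 8 + \frac{1}{3} \left(-1\right) = 8 - \frac{1}{3} = \frac{23}{3} \approx 7.6667$)
$E = - \frac{1}{58}$ ($E = \frac{1}{2 \left(-1 - 28\right)} = \frac{1}{2 \left(-29\right)} = \frac{1}{2} \left(- \frac{1}{29}\right) = - \frac{1}{58} \approx -0.017241$)
$\left(-1\right) 3 \cdot 5 E w{\left(L,2 \right)} = \left(-1\right) 3 \cdot 5 \left(- \frac{1}{58}\right) \frac{23}{3} = \left(-3\right) 5 \left(- \frac{1}{58}\right) \frac{23}{3} = \left(-15\right) \left(- \frac{1}{58}\right) \frac{23}{3} = \frac{15}{58} \cdot \frac{23}{3} = \frac{115}{58}$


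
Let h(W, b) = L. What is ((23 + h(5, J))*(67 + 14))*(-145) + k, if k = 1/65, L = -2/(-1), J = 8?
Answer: -19085624/65 ≈ -2.9363e+5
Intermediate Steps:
L = 2 (L = -2*(-1) = 2)
h(W, b) = 2
k = 1/65 ≈ 0.015385
((23 + h(5, J))*(67 + 14))*(-145) + k = ((23 + 2)*(67 + 14))*(-145) + 1/65 = (25*81)*(-145) + 1/65 = 2025*(-145) + 1/65 = -293625 + 1/65 = -19085624/65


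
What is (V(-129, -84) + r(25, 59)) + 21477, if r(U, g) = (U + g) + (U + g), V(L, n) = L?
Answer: 21516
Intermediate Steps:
r(U, g) = 2*U + 2*g
(V(-129, -84) + r(25, 59)) + 21477 = (-129 + (2*25 + 2*59)) + 21477 = (-129 + (50 + 118)) + 21477 = (-129 + 168) + 21477 = 39 + 21477 = 21516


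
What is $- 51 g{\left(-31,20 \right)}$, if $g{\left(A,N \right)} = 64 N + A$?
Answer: $-63699$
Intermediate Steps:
$g{\left(A,N \right)} = A + 64 N$
$- 51 g{\left(-31,20 \right)} = - 51 \left(-31 + 64 \cdot 20\right) = - 51 \left(-31 + 1280\right) = \left(-51\right) 1249 = -63699$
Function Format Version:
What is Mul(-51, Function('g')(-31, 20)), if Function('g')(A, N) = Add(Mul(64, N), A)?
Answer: -63699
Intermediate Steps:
Function('g')(A, N) = Add(A, Mul(64, N))
Mul(-51, Function('g')(-31, 20)) = Mul(-51, Add(-31, Mul(64, 20))) = Mul(-51, Add(-31, 1280)) = Mul(-51, 1249) = -63699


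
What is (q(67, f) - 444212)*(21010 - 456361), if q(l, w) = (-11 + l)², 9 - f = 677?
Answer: 192022877676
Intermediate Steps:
f = -668 (f = 9 - 1*677 = 9 - 677 = -668)
(q(67, f) - 444212)*(21010 - 456361) = ((-11 + 67)² - 444212)*(21010 - 456361) = (56² - 444212)*(-435351) = (3136 - 444212)*(-435351) = -441076*(-435351) = 192022877676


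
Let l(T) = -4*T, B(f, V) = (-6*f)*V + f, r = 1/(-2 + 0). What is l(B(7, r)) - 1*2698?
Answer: -2810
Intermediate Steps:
r = -½ (r = 1/(-2) = -½ ≈ -0.50000)
B(f, V) = f - 6*V*f (B(f, V) = -6*V*f + f = f - 6*V*f)
l(B(7, r)) - 1*2698 = -28*(1 - 6*(-½)) - 1*2698 = -28*(1 + 3) - 2698 = -28*4 - 2698 = -4*28 - 2698 = -112 - 2698 = -2810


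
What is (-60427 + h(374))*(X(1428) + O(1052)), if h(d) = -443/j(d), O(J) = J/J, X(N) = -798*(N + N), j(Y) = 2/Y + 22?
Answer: 566899977309302/4115 ≈ 1.3776e+11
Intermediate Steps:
j(Y) = 22 + 2/Y
X(N) = -1596*N
O(J) = 1
h(d) = -443/(22 + 2/d)
(-60427 + h(374))*(X(1428) + O(1052)) = (-60427 - 443*374/(2 + 22*374))*(-1596*1428 + 1) = (-60427 - 443*374/(2 + 8228))*(-2279088 + 1) = (-60427 - 443*374/8230)*(-2279087) = (-60427 - 443*374*1/8230)*(-2279087) = (-60427 - 82841/4115)*(-2279087) = -248739946/4115*(-2279087) = 566899977309302/4115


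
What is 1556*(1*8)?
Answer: 12448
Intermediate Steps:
1556*(1*8) = 1556*8 = 12448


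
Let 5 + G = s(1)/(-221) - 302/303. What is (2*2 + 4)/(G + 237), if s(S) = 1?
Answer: 535704/15468371 ≈ 0.034632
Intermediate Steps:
G = -401860/66963 (G = -5 + (1/(-221) - 302/303) = -5 + (1*(-1/221) - 302*1/303) = -5 + (-1/221 - 302/303) = -5 - 67045/66963 = -401860/66963 ≈ -6.0012)
(2*2 + 4)/(G + 237) = (2*2 + 4)/(-401860/66963 + 237) = (4 + 4)/(15468371/66963) = (66963/15468371)*8 = 535704/15468371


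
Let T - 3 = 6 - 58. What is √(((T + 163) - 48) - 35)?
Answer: √31 ≈ 5.5678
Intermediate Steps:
T = -49 (T = 3 + (6 - 58) = 3 - 52 = -49)
√(((T + 163) - 48) - 35) = √(((-49 + 163) - 48) - 35) = √((114 - 48) - 35) = √(66 - 35) = √31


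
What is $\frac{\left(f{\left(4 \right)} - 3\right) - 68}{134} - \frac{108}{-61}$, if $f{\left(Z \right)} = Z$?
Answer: $\frac{155}{122} \approx 1.2705$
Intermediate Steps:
$\frac{\left(f{\left(4 \right)} - 3\right) - 68}{134} - \frac{108}{-61} = \frac{\left(4 - 3\right) - 68}{134} - \frac{108}{-61} = \frac{\left(4 - 3\right) - 68}{134} - - \frac{108}{61} = \frac{1 - 68}{134} + \frac{108}{61} = \frac{1}{134} \left(-67\right) + \frac{108}{61} = - \frac{1}{2} + \frac{108}{61} = \frac{155}{122}$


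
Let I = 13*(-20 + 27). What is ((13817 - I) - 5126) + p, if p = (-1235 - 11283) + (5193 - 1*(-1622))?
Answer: 2897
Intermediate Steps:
I = 91 (I = 13*7 = 91)
p = -5703 (p = -12518 + (5193 + 1622) = -12518 + 6815 = -5703)
((13817 - I) - 5126) + p = ((13817 - 1*91) - 5126) - 5703 = ((13817 - 91) - 5126) - 5703 = (13726 - 5126) - 5703 = 8600 - 5703 = 2897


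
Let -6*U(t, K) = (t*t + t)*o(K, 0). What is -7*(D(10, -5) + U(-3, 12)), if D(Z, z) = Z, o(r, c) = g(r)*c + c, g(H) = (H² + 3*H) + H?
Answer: -70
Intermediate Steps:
g(H) = H² + 4*H
o(r, c) = c + c*r*(4 + r) (o(r, c) = (r*(4 + r))*c + c = c*r*(4 + r) + c = c + c*r*(4 + r))
U(t, K) = 0 (U(t, K) = -(t*t + t)*0*(1 + K*(4 + K))/6 = -(t² + t)*0/6 = -(t + t²)*0/6 = -⅙*0 = 0)
-7*(D(10, -5) + U(-3, 12)) = -7*(10 + 0) = -7*10 = -70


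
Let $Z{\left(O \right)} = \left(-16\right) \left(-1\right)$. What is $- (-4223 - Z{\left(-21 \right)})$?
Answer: $4239$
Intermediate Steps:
$Z{\left(O \right)} = 16$
$- (-4223 - Z{\left(-21 \right)}) = - (-4223 - 16) = \left(-1\right) \left(-4239\right) = 4239$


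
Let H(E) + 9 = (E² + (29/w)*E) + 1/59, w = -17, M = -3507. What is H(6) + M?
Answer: -3500689/1003 ≈ -3490.2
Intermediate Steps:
H(E) = -530/59 + E² - 29*E/17 (H(E) = -9 + ((E² + (29/(-17))*E) + 1/59) = -9 + ((E² + (29*(-1/17))*E) + 1/59) = -9 + ((E² - 29*E/17) + 1/59) = -9 + (1/59 + E² - 29*E/17) = -530/59 + E² - 29*E/17)
H(6) + M = (-530/59 + 6² - 29/17*6) - 3507 = (-530/59 + 36 - 174/17) - 3507 = 16832/1003 - 3507 = -3500689/1003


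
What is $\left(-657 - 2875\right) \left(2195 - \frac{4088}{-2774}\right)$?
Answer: $- \frac{147400956}{19} \approx -7.7579 \cdot 10^{6}$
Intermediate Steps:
$\left(-657 - 2875\right) \left(2195 - \frac{4088}{-2774}\right) = - 3532 \left(2195 - - \frac{28}{19}\right) = - 3532 \left(2195 + \frac{28}{19}\right) = \left(-3532\right) \frac{41733}{19} = - \frac{147400956}{19}$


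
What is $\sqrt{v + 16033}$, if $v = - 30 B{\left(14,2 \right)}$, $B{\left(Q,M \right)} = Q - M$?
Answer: $\sqrt{15673} \approx 125.19$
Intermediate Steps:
$v = -360$ ($v = - 30 \left(14 - 2\right) = \left(-30\right) 12 = -360$)
$\sqrt{v + 16033} = \sqrt{-360 + 16033} = \sqrt{15673}$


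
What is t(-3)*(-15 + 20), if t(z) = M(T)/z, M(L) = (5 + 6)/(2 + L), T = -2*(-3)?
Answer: -55/24 ≈ -2.2917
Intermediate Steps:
T = 6
M(L) = 11/(2 + L)
t(z) = 11/(8*z) (t(z) = (11/(2 + 6))/z = (11/8)/z = (11*(⅛))/z = 11/(8*z))
t(-3)*(-15 + 20) = ((11/8)/(-3))*(-15 + 20) = ((11/8)*(-⅓))*5 = -11/24*5 = -55/24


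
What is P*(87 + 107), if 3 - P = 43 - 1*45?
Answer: 970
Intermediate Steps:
P = 5 (P = 3 - (43 - 1*45) = 3 - (43 - 45) = 3 - 1*(-2) = 3 + 2 = 5)
P*(87 + 107) = 5*(87 + 107) = 5*194 = 970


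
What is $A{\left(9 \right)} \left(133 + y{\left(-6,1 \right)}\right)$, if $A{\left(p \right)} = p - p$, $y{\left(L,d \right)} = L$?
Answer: $0$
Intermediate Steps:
$A{\left(p \right)} = 0$
$A{\left(9 \right)} \left(133 + y{\left(-6,1 \right)}\right) = 0 \left(133 - 6\right) = 0 \cdot 127 = 0$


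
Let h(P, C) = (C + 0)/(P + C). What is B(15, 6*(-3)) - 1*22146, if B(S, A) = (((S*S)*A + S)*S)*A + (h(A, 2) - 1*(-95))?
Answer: 8539191/8 ≈ 1.0674e+6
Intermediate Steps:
h(P, C) = C/(C + P)
B(S, A) = 95 + 2/(2 + A) + A*S*(S + A*S²) (B(S, A) = (((S*S)*A + S)*S)*A + (2/(2 + A) - 1*(-95)) = ((S²*A + S)*S)*A + (2/(2 + A) + 95) = ((A*S² + S)*S)*A + (95 + 2/(2 + A)) = ((S + A*S²)*S)*A + (95 + 2/(2 + A)) = (S*(S + A*S²))*A + (95 + 2/(2 + A)) = A*S*(S + A*S²) + (95 + 2/(2 + A)) = 95 + 2/(2 + A) + A*S*(S + A*S²))
B(15, 6*(-3)) - 1*22146 = (2 + (2 + 6*(-3))*(95 + (6*(-3))*15² + (6*(-3))²*15³))/(2 + 6*(-3)) - 1*22146 = (2 + (2 - 18)*(95 - 18*225 + (-18)²*3375))/(2 - 18) - 22146 = (2 - 16*(95 - 4050 + 324*3375))/(-16) - 22146 = -(2 - 16*(95 - 4050 + 1093500))/16 - 22146 = -(2 - 16*1089545)/16 - 22146 = -(2 - 17432720)/16 - 22146 = -1/16*(-17432718) - 22146 = 8716359/8 - 22146 = 8539191/8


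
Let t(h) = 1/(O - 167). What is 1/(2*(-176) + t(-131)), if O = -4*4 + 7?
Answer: -176/61953 ≈ -0.0028409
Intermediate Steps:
O = -9 (O = -16 + 7 = -9)
t(h) = -1/176 (t(h) = 1/(-9 - 167) = 1/(-176) = -1/176)
1/(2*(-176) + t(-131)) = 1/(2*(-176) - 1/176) = 1/(-352 - 1/176) = 1/(-61953/176) = -176/61953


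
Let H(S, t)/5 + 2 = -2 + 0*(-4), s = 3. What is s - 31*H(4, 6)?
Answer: 623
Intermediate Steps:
H(S, t) = -20 (H(S, t) = -10 + 5*(-2 + 0*(-4)) = -10 + 5*(-2 + 0) = -10 + 5*(-2) = -10 - 10 = -20)
s - 31*H(4, 6) = 3 - 31*(-20) = 3 + 620 = 623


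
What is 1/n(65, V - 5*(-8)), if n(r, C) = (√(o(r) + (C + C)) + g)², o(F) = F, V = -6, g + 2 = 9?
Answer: (7 + √133)⁻² ≈ 0.0029116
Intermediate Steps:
g = 7 (g = -2 + 9 = 7)
n(r, C) = (7 + √(r + 2*C))² (n(r, C) = (√(r + (C + C)) + 7)² = (√(r + 2*C) + 7)² = (7 + √(r + 2*C))²)
1/n(65, V - 5*(-8)) = 1/((7 + √(65 + 2*(-6 - 5*(-8))))²) = 1/((7 + √(65 + 2*(-6 + 40)))²) = 1/((7 + √(65 + 2*34))²) = 1/((7 + √(65 + 68))²) = 1/((7 + √133)²) = (7 + √133)⁻²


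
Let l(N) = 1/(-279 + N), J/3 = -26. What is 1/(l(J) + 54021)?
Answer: 357/19285496 ≈ 1.8511e-5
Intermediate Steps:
J = -78 (J = 3*(-26) = -78)
1/(l(J) + 54021) = 1/(1/(-279 - 78) + 54021) = 1/(1/(-357) + 54021) = 1/(-1/357 + 54021) = 1/(19285496/357) = 357/19285496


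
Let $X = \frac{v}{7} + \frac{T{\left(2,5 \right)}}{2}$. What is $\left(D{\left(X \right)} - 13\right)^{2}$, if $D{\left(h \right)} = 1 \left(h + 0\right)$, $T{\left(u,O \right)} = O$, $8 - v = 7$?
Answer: $\frac{21025}{196} \approx 107.27$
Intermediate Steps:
$v = 1$ ($v = 8 - 7 = 1$)
$X = \frac{37}{14}$ ($X = 1 \cdot \frac{1}{7} + \frac{5}{2} = 1 \cdot \frac{1}{7} + 5 \cdot \frac{1}{2} = \frac{1}{7} + \frac{5}{2} = \frac{37}{14} \approx 2.6429$)
$D{\left(h \right)} = h$ ($D{\left(h \right)} = 1 h = h$)
$\left(D{\left(X \right)} - 13\right)^{2} = \left(\frac{37}{14} - 13\right)^{2} = \left(- \frac{145}{14}\right)^{2} = \frac{21025}{196}$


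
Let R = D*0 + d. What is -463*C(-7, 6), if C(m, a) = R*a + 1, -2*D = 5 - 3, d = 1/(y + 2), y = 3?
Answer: -5093/5 ≈ -1018.6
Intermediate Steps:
d = 1/5 (d = 1/(3 + 2) = 1/5 ≈ 0.20000)
D = -1 (D = -(5 - 3)/2 = -1/2*2 = -1)
R = 1/5 (R = -1*0 + 1/5 = 0 + 1/5 = 1/5 ≈ 0.20000)
C(m, a) = 1 + a/5 (C(m, a) = a/5 + 1 = 1 + a/5)
-463*C(-7, 6) = -463*(1 + (1/5)*6) = -463*(1 + 6/5) = -463*11/5 = -5093/5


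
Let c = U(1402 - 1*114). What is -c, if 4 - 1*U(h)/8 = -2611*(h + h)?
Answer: -53807520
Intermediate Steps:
U(h) = 32 + 41776*h (U(h) = 32 - (-20888)*(h + h) = 32 - (-20888)*2*h = 32 - (-41776)*h = 32 + 41776*h)
c = 53807520 (c = 32 + 41776*(1402 - 1*114) = 32 + 41776*(1402 - 114) = 32 + 41776*1288 = 32 + 53807488 = 53807520)
-c = -1*53807520 = -53807520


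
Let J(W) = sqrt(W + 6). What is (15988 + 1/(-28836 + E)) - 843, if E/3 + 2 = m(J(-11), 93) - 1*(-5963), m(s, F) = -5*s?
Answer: 201881728053/13329926 + 5*I*sqrt(5)/39989778 ≈ 15145.0 + 2.7958e-7*I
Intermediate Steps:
J(W) = sqrt(6 + W)
E = 17883 - 15*I*sqrt(5) (E = -6 + 3*(-5*sqrt(6 - 11) - 1*(-5963)) = -6 + 3*(-5*I*sqrt(5) + 5963) = -6 + 3*(5963 - 5*I*sqrt(5)) = -6 + (17889 - 15*I*sqrt(5)) = 17883 - 15*I*sqrt(5) ≈ 17883.0 - 33.541*I)
(15988 + 1/(-28836 + E)) - 843 = (15988 + 1/(-28836 + (17883 - 15*I*sqrt(5)))) - 843 = (15988 + 1/(-10953 - 15*I*sqrt(5))) - 843 = 15145 + 1/(-10953 - 15*I*sqrt(5))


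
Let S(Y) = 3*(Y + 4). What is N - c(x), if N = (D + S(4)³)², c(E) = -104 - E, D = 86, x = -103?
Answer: 193488101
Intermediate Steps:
S(Y) = 12 + 3*Y (S(Y) = 3*(4 + Y) = 12 + 3*Y)
N = 193488100 (N = (86 + (12 + 3*4)³)² = (86 + (12 + 12)³)² = (86 + 24³)² = (86 + 13824)² = 13910² = 193488100)
N - c(x) = 193488100 - (-104 - 1*(-103)) = 193488100 - (-104 + 103) = 193488100 - 1*(-1) = 193488100 + 1 = 193488101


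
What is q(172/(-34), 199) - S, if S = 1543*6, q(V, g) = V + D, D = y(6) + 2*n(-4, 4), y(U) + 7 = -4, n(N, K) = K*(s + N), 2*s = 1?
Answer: -158135/17 ≈ -9302.1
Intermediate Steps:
s = 1/2 (s = (1/2)*1 = 1/2 ≈ 0.50000)
n(N, K) = K*(1/2 + N)
y(U) = -11 (y(U) = -7 - 4 = -11)
D = -39 (D = -11 + 2*(4*(1/2 - 4)) = -11 + 2*(4*(-7/2)) = -11 + 2*(-14) = -11 - 28 = -39)
q(V, g) = -39 + V (q(V, g) = V - 39 = -39 + V)
S = 9258
q(172/(-34), 199) - S = (-39 + 172/(-34)) - 1*9258 = (-39 + 172*(-1/34)) - 9258 = (-39 - 86/17) - 9258 = -749/17 - 9258 = -158135/17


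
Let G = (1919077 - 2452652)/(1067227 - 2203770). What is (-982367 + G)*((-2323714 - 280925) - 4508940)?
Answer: 7942323784305123774/1136543 ≈ 6.9881e+12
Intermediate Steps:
G = 533575/1136543 (G = -533575/(-1136543) = -533575*(-1/1136543) = 533575/1136543 ≈ 0.46947)
(-982367 + G)*((-2323714 - 280925) - 4508940) = (-982367 + 533575/1136543)*((-2323714 - 280925) - 4508940) = -1116501803706*(-2604639 - 4508940)/1136543 = -1116501803706/1136543*(-7113579) = 7942323784305123774/1136543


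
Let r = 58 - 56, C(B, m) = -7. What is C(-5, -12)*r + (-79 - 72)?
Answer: -165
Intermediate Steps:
r = 2
C(-5, -12)*r + (-79 - 72) = -7*2 + (-79 - 72) = -14 - 151 = -165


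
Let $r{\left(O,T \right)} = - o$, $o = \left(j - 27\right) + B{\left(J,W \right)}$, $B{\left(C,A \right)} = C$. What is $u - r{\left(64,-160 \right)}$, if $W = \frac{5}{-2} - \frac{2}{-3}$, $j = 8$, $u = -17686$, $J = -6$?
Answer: $-17711$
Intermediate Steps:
$W = - \frac{11}{6}$ ($W = 5 \left(- \frac{1}{2}\right) - - \frac{2}{3} = - \frac{5}{2} + \frac{2}{3} = - \frac{11}{6} \approx -1.8333$)
$o = -25$ ($o = \left(8 - 27\right) - 6 = -19 - 6 = -25$)
$r{\left(O,T \right)} = 25$ ($r{\left(O,T \right)} = \left(-1\right) \left(-25\right) = 25$)
$u - r{\left(64,-160 \right)} = -17686 - 25 = -17711$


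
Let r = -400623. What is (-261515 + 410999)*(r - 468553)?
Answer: -129927905184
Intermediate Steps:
(-261515 + 410999)*(r - 468553) = (-261515 + 410999)*(-400623 - 468553) = 149484*(-869176) = -129927905184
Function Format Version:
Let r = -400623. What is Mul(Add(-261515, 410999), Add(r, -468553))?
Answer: -129927905184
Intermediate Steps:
Mul(Add(-261515, 410999), Add(r, -468553)) = Mul(Add(-261515, 410999), Add(-400623, -468553)) = Mul(149484, -869176) = -129927905184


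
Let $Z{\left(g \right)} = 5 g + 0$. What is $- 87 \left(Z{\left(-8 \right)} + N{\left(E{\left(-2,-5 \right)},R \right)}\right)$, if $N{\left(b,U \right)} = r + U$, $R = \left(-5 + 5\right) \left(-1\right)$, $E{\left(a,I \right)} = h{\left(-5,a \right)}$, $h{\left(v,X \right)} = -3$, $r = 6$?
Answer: $2958$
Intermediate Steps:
$E{\left(a,I \right)} = -3$
$Z{\left(g \right)} = 5 g$
$R = 0$ ($R = 0 \left(-1\right) = 0$)
$N{\left(b,U \right)} = 6 + U$
$- 87 \left(Z{\left(-8 \right)} + N{\left(E{\left(-2,-5 \right)},R \right)}\right) = - 87 \left(5 \left(-8\right) + \left(6 + 0\right)\right) = - 87 \left(-40 + 6\right) = \left(-87\right) \left(-34\right) = 2958$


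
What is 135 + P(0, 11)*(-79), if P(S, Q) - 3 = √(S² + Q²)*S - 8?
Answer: 530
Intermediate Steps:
P(S, Q) = -5 + S*√(Q² + S²) (P(S, Q) = 3 + (√(S² + Q²)*S - 8) = 3 + (√(Q² + S²)*S - 8) = 3 + (S*√(Q² + S²) - 8) = 3 + (-8 + S*√(Q² + S²)) = -5 + S*√(Q² + S²))
135 + P(0, 11)*(-79) = 135 + (-5 + 0*√(11² + 0²))*(-79) = 135 + (-5 + 0*√(121 + 0))*(-79) = 135 + (-5 + 0*√121)*(-79) = 135 + (-5 + 0*11)*(-79) = 135 + (-5 + 0)*(-79) = 135 - 5*(-79) = 135 + 395 = 530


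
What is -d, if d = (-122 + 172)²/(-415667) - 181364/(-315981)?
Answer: -74597077288/131342874327 ≈ -0.56796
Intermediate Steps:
d = 74597077288/131342874327 (d = 50²*(-1/415667) - 181364*(-1/315981) = 2500*(-1/415667) + 181364/315981 = -2500/415667 + 181364/315981 = 74597077288/131342874327 ≈ 0.56796)
-d = -1*74597077288/131342874327 = -74597077288/131342874327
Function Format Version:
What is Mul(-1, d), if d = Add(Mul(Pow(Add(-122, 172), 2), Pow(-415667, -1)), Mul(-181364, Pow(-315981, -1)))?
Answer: Rational(-74597077288, 131342874327) ≈ -0.56796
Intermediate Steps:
d = Rational(74597077288, 131342874327) (d = Add(Mul(Pow(50, 2), Rational(-1, 415667)), Mul(-181364, Rational(-1, 315981))) = Add(Mul(2500, Rational(-1, 415667)), Rational(181364, 315981)) = Add(Rational(-2500, 415667), Rational(181364, 315981)) = Rational(74597077288, 131342874327) ≈ 0.56796)
Mul(-1, d) = Mul(-1, Rational(74597077288, 131342874327)) = Rational(-74597077288, 131342874327)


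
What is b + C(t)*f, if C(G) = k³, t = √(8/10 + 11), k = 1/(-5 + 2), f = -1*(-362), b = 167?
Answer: 4147/27 ≈ 153.59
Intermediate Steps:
f = 362
k = -⅓ (k = 1/(-3) = -⅓ ≈ -0.33333)
t = √295/5 (t = √(8*(⅒) + 11) = √(⅘ + 11) = √(59/5) = √295/5 ≈ 3.4351)
C(G) = -1/27 (C(G) = (-⅓)³ = -1/27)
b + C(t)*f = 167 - 1/27*362 = 167 - 362/27 = 4147/27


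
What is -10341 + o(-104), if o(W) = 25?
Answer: -10316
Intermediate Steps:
-10341 + o(-104) = -10341 + 25 = -10316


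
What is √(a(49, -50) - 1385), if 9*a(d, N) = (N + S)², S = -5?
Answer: 4*I*√590/3 ≈ 32.387*I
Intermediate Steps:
a(d, N) = (-5 + N)²/9 (a(d, N) = (N - 5)²/9 = (-5 + N)²/9)
√(a(49, -50) - 1385) = √((-5 - 50)²/9 - 1385) = √((⅑)*(-55)² - 1385) = √((⅑)*3025 - 1385) = √(3025/9 - 1385) = √(-9440/9) = 4*I*√590/3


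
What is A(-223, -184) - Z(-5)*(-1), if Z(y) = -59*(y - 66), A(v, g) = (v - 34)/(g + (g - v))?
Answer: 607662/145 ≈ 4190.8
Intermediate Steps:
A(v, g) = (-34 + v)/(-v + 2*g)
Z(y) = 3894 - 59*y (Z(y) = -59*(-66 + y) = 3894 - 59*y)
A(-223, -184) - Z(-5)*(-1) = (-34 - 223)/(-1*(-223) + 2*(-184)) - (3894 - 59*(-5))*(-1) = -257/(223 - 368) - (3894 + 295)*(-1) = -257/(-145) - 1*4189*(-1) = -1/145*(-257) - 4189*(-1) = 257/145 + 4189 = 607662/145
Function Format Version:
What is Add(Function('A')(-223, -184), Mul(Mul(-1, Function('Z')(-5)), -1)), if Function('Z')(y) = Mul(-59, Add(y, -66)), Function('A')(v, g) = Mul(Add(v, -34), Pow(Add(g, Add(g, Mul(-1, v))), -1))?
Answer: Rational(607662, 145) ≈ 4190.8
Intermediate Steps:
Function('A')(v, g) = Mul(Pow(Add(Mul(-1, v), Mul(2, g)), -1), Add(-34, v)) (Function('A')(v, g) = Mul(Add(-34, v), Pow(Add(Mul(-1, v), Mul(2, g)), -1)) = Mul(Pow(Add(Mul(-1, v), Mul(2, g)), -1), Add(-34, v)))
Function('Z')(y) = Add(3894, Mul(-59, y)) (Function('Z')(y) = Mul(-59, Add(-66, y)) = Add(3894, Mul(-59, y)))
Add(Function('A')(-223, -184), Mul(Mul(-1, Function('Z')(-5)), -1)) = Add(Mul(Pow(Add(Mul(-1, -223), Mul(2, -184)), -1), Add(-34, -223)), Mul(Mul(-1, Add(3894, Mul(-59, -5))), -1)) = Add(Mul(Pow(Add(223, -368), -1), -257), Mul(Mul(-1, Add(3894, 295)), -1)) = Add(Mul(Pow(-145, -1), -257), Mul(Mul(-1, 4189), -1)) = Add(Mul(Rational(-1, 145), -257), Mul(-4189, -1)) = Add(Rational(257, 145), 4189) = Rational(607662, 145)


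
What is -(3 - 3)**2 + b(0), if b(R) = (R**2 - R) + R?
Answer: 0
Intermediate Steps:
b(R) = R**2
-(3 - 3)**2 + b(0) = -(3 - 3)**2 + 0**2 = -1*0**2 + 0 = -1*0 + 0 = 0 + 0 = 0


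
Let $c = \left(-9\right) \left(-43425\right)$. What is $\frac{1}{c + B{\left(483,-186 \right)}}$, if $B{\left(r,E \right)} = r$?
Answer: $\frac{1}{391308} \approx 2.5555 \cdot 10^{-6}$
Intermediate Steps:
$c = 390825$
$\frac{1}{c + B{\left(483,-186 \right)}} = \frac{1}{390825 + 483} = \frac{1}{391308}$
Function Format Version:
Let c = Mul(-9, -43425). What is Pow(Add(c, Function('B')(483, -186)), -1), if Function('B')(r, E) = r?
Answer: Rational(1, 391308) ≈ 2.5555e-6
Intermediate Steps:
c = 390825
Pow(Add(c, Function('B')(483, -186)), -1) = Pow(Add(390825, 483), -1) = Pow(391308, -1) = Rational(1, 391308)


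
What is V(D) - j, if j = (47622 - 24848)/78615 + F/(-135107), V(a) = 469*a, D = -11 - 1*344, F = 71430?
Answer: -1768413582305843/10621436805 ≈ -1.6649e+5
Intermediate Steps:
D = -355 (D = -11 - 344 = -355)
j = -2538542632/10621436805 (j = (47622 - 24848)/78615 + 71430/(-135107) = 22774*(1/78615) + 71430*(-1/135107) = 22774/78615 - 71430/135107 = -2538542632/10621436805 ≈ -0.23900)
V(D) - j = 469*(-355) - 1*(-2538542632/10621436805) = -166495 + 2538542632/10621436805 = -1768413582305843/10621436805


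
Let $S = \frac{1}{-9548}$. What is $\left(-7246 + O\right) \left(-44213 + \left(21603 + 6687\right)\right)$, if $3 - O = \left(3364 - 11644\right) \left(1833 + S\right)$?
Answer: $- \frac{576584262184787}{2387} \approx -2.4155 \cdot 10^{11}$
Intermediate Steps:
$S = - \frac{1}{9548} \approx -0.00010473$
$O = \frac{36228076971}{2387}$ ($O = 3 - \left(3364 - 11644\right) \left(1833 - \frac{1}{9548}\right) = 3 - \left(-8280\right) \frac{17501483}{9548} = 3 - - \frac{36228069810}{2387} = 3 + \frac{36228069810}{2387} = \frac{36228076971}{2387} \approx 1.5177 \cdot 10^{7}$)
$\left(-7246 + O\right) \left(-44213 + \left(21603 + 6687\right)\right) = \left(-7246 + \frac{36228076971}{2387}\right) \left(-44213 + \left(21603 + 6687\right)\right) = \frac{36210780769 \left(-44213 + 28290\right)}{2387} = \frac{36210780769}{2387} \left(-15923\right) = - \frac{576584262184787}{2387}$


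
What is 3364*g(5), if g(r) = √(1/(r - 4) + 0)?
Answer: 3364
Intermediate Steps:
g(r) = √(1/(-4 + r)) (g(r) = √(1/(-4 + r) + 0) = √(1/(-4 + r)))
3364*g(5) = 3364*√(1/(-4 + 5)) = 3364*√(1/1) = 3364*√1 = 3364*1 = 3364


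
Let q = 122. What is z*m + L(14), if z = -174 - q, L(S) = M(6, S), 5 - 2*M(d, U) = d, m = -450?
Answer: 266399/2 ≈ 1.3320e+5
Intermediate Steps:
M(d, U) = 5/2 - d/2
L(S) = -½ (L(S) = 5/2 - ½*6 = 5/2 - 3 = -½)
z = -296 (z = -174 - 1*122 = -174 - 122 = -296)
z*m + L(14) = -296*(-450) - ½ = 133200 - ½ = 266399/2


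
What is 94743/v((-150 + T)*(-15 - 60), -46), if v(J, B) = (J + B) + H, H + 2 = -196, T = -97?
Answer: 94743/18281 ≈ 5.1826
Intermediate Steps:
H = -198 (H = -2 - 196 = -198)
v(J, B) = -198 + B + J (v(J, B) = (J + B) - 198 = (B + J) - 198 = -198 + B + J)
94743/v((-150 + T)*(-15 - 60), -46) = 94743/(-198 - 46 + (-150 - 97)*(-15 - 60)) = 94743/(-198 - 46 - 247*(-75)) = 94743/(-198 - 46 + 18525) = 94743/18281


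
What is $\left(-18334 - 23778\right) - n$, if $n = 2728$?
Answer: $-44840$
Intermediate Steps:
$\left(-18334 - 23778\right) - n = \left(-18334 - 23778\right) - 2728 = -42112 - 2728 = -44840$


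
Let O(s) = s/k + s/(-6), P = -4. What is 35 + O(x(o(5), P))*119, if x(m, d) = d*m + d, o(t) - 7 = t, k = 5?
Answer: -2569/15 ≈ -171.27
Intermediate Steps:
o(t) = 7 + t
x(m, d) = d + d*m
O(s) = s/30 (O(s) = s/5 + s/(-6) = s*(1/5) + s*(-1/6) = s/5 - s/6 = s/30)
35 + O(x(o(5), P))*119 = 35 + ((-4*(1 + (7 + 5)))/30)*119 = 35 + ((-4*(1 + 12))/30)*119 = 35 + ((-4*13)/30)*119 = 35 + ((1/30)*(-52))*119 = 35 - 26/15*119 = 35 - 3094/15 = -2569/15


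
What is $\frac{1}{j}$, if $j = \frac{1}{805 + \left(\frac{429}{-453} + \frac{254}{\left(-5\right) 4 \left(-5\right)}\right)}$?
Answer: $\frac{6089777}{7550} \approx 806.59$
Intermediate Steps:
$j = \frac{7550}{6089777}$ ($j = \frac{1}{805 + \left(429 \left(- \frac{1}{453}\right) + \frac{254}{\left(-5\right) \left(-20\right)}\right)} = \frac{1}{805 - \left(\frac{143}{151} - \frac{254}{100}\right)} = \frac{1}{805 + \left(- \frac{143}{151} + 254 \cdot \frac{1}{100}\right)} = \frac{1}{805 + \left(- \frac{143}{151} + \frac{127}{50}\right)} = \frac{1}{805 + \frac{12027}{7550}} = \frac{1}{\frac{6089777}{7550}} = \frac{7550}{6089777} \approx 0.0012398$)
$\frac{1}{j} = \frac{1}{\frac{7550}{6089777}} = \frac{6089777}{7550}$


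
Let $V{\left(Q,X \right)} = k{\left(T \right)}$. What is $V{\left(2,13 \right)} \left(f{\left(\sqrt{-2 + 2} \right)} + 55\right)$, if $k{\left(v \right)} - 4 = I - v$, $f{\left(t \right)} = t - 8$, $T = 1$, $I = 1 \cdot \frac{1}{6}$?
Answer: $\frac{893}{6} \approx 148.83$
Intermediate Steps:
$I = \frac{1}{6}$ ($I = 1 \cdot \frac{1}{6} = \frac{1}{6} \approx 0.16667$)
$f{\left(t \right)} = -8 + t$
$k{\left(v \right)} = \frac{25}{6} - v$ ($k{\left(v \right)} = 4 - \left(- \frac{1}{6} + v\right) = \frac{25}{6} - v$)
$V{\left(Q,X \right)} = \frac{19}{6}$ ($V{\left(Q,X \right)} = \frac{25}{6} - 1 = \frac{19}{6}$)
$V{\left(2,13 \right)} \left(f{\left(\sqrt{-2 + 2} \right)} + 55\right) = \frac{19 \left(\left(-8 + \sqrt{-2 + 2}\right) + 55\right)}{6} = \frac{19 \left(\left(-8 + \sqrt{0}\right) + 55\right)}{6} = \frac{19 \left(\left(-8 + 0\right) + 55\right)}{6} = \frac{19 \left(-8 + 55\right)}{6} = \frac{19}{6} \cdot 47 = \frac{893}{6}$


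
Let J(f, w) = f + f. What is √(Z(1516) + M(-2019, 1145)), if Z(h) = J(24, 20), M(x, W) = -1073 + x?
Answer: 2*I*√761 ≈ 55.172*I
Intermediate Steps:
J(f, w) = 2*f
Z(h) = 48 (Z(h) = 2*24 = 48)
√(Z(1516) + M(-2019, 1145)) = √(48 + (-1073 - 2019)) = √(48 - 3092) = √(-3044) = 2*I*√761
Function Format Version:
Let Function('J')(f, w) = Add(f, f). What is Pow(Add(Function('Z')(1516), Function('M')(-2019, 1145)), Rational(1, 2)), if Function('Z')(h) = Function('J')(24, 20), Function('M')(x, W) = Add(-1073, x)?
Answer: Mul(2, I, Pow(761, Rational(1, 2))) ≈ Mul(55.172, I)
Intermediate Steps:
Function('J')(f, w) = Mul(2, f)
Function('Z')(h) = 48 (Function('Z')(h) = Mul(2, 24) = 48)
Pow(Add(Function('Z')(1516), Function('M')(-2019, 1145)), Rational(1, 2)) = Pow(Add(48, Add(-1073, -2019)), Rational(1, 2)) = Pow(Add(48, -3092), Rational(1, 2)) = Pow(-3044, Rational(1, 2)) = Mul(2, I, Pow(761, Rational(1, 2)))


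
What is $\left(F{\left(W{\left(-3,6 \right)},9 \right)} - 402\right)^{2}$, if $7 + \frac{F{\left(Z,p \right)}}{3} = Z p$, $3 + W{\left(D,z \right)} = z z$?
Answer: $219024$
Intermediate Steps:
$W{\left(D,z \right)} = -3 + z^{2}$ ($W{\left(D,z \right)} = -3 + z z = -3 + z^{2}$)
$F{\left(Z,p \right)} = -21 + 3 Z p$
$\left(F{\left(W{\left(-3,6 \right)},9 \right)} - 402\right)^{2} = \left(\left(-21 + 3 \left(-3 + 6^{2}\right) 9\right) - 402\right)^{2} = \left(\left(-21 + 3 \left(-3 + 36\right) 9\right) - 402\right)^{2} = \left(\left(-21 + 3 \cdot 33 \cdot 9\right) - 402\right)^{2} = \left(\left(-21 + 891\right) - 402\right)^{2} = \left(870 - 402\right)^{2} = 468^{2} = 219024$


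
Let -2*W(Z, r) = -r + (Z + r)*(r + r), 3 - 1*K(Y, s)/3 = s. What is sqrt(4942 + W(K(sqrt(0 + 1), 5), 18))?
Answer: sqrt(4735) ≈ 68.811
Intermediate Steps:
K(Y, s) = 9 - 3*s
W(Z, r) = r/2 - r*(Z + r) (W(Z, r) = -(-r + (Z + r)*(r + r))/2 = -(-r + (Z + r)*(2*r))/2 = -(-r + 2*r*(Z + r))/2 = r/2 - r*(Z + r))
sqrt(4942 + W(K(sqrt(0 + 1), 5), 18)) = sqrt(4942 + 18*(1/2 - (9 - 3*5) - 1*18)) = sqrt(4942 + 18*(1/2 - (9 - 15) - 18)) = sqrt(4942 + 18*(1/2 - 1*(-6) - 18)) = sqrt(4942 + 18*(1/2 + 6 - 18)) = sqrt(4942 + 18*(-23/2)) = sqrt(4942 - 207) = sqrt(4735)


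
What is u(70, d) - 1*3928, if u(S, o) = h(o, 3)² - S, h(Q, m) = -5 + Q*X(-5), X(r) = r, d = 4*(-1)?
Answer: -3773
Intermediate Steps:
d = -4
h(Q, m) = -5 - 5*Q (h(Q, m) = -5 + Q*(-5) = -5 - 5*Q)
u(S, o) = (-5 - 5*o)² - S
u(70, d) - 1*3928 = (-1*70 + 25*(1 - 4)²) - 1*3928 = (-70 + 25*(-3)²) - 3928 = (-70 + 25*9) - 3928 = (-70 + 225) - 3928 = 155 - 3928 = -3773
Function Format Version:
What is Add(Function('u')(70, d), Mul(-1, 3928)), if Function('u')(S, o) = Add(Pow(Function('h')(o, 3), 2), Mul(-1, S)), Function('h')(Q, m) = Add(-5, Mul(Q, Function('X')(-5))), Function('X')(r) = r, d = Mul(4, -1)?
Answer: -3773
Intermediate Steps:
d = -4
Function('h')(Q, m) = Add(-5, Mul(-5, Q)) (Function('h')(Q, m) = Add(-5, Mul(Q, -5)) = Add(-5, Mul(-5, Q)))
Function('u')(S, o) = Add(Pow(Add(-5, Mul(-5, o)), 2), Mul(-1, S))
Add(Function('u')(70, d), Mul(-1, 3928)) = Add(Add(Mul(-1, 70), Mul(25, Pow(Add(1, -4), 2))), Mul(-1, 3928)) = Add(Add(-70, Mul(25, Pow(-3, 2))), -3928) = Add(Add(-70, Mul(25, 9)), -3928) = Add(Add(-70, 225), -3928) = Add(155, -3928) = -3773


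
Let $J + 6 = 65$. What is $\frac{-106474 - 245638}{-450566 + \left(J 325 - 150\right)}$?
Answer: $\frac{352112}{431541} \approx 0.81594$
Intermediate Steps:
$J = 59$ ($J = -6 + 65 = 59$)
$\frac{-106474 - 245638}{-450566 + \left(J 325 - 150\right)} = \frac{-106474 - 245638}{-450566 + \left(59 \cdot 325 - 150\right)} = - \frac{352112}{-450566 + \left(19175 - 150\right)} = - \frac{352112}{-450566 + 19025} = - \frac{352112}{-431541} = \left(-352112\right) \left(- \frac{1}{431541}\right) = \frac{352112}{431541}$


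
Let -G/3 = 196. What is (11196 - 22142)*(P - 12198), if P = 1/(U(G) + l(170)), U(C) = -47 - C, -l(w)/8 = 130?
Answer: 66626145638/499 ≈ 1.3352e+8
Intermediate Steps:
l(w) = -1040 (l(w) = -8*130 = -1040)
G = -588 (G = -3*196 = -588)
P = -1/499 (P = 1/((-47 - 1*(-588)) - 1040) = 1/((-47 + 588) - 1040) = 1/(541 - 1040) = 1/(-499) = -1/499 ≈ -0.0020040)
(11196 - 22142)*(P - 12198) = (11196 - 22142)*(-1/499 - 12198) = -10946*(-6086803/499) = 66626145638/499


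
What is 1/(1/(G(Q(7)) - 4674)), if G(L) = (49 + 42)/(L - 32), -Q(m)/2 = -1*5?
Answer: -102919/22 ≈ -4678.1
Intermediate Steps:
Q(m) = 10 (Q(m) = -(-2)*5 = -2*(-5) = 10)
G(L) = 91/(-32 + L)
1/(1/(G(Q(7)) - 4674)) = 1/(1/(91/(-32 + 10) - 4674)) = 1/(1/(91/(-22) - 4674)) = 1/(1/(91*(-1/22) - 4674)) = 1/(1/(-91/22 - 4674)) = 1/(1/(-102919/22)) = 1/(-22/102919) = -102919/22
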